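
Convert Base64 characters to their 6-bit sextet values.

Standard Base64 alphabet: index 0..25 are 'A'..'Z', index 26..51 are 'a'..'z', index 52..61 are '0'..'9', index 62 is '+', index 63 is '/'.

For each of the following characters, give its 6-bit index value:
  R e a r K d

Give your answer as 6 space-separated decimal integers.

Answer: 17 30 26 43 10 29

Derivation:
'R': A..Z range, ord('R') − ord('A') = 17
'e': a..z range, 26 + ord('e') − ord('a') = 30
'a': a..z range, 26 + ord('a') − ord('a') = 26
'r': a..z range, 26 + ord('r') − ord('a') = 43
'K': A..Z range, ord('K') − ord('A') = 10
'd': a..z range, 26 + ord('d') − ord('a') = 29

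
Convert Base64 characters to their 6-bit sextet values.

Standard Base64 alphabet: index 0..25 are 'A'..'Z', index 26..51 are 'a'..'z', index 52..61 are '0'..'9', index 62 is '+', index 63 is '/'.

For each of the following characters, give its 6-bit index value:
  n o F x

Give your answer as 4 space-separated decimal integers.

'n': a..z range, 26 + ord('n') − ord('a') = 39
'o': a..z range, 26 + ord('o') − ord('a') = 40
'F': A..Z range, ord('F') − ord('A') = 5
'x': a..z range, 26 + ord('x') − ord('a') = 49

Answer: 39 40 5 49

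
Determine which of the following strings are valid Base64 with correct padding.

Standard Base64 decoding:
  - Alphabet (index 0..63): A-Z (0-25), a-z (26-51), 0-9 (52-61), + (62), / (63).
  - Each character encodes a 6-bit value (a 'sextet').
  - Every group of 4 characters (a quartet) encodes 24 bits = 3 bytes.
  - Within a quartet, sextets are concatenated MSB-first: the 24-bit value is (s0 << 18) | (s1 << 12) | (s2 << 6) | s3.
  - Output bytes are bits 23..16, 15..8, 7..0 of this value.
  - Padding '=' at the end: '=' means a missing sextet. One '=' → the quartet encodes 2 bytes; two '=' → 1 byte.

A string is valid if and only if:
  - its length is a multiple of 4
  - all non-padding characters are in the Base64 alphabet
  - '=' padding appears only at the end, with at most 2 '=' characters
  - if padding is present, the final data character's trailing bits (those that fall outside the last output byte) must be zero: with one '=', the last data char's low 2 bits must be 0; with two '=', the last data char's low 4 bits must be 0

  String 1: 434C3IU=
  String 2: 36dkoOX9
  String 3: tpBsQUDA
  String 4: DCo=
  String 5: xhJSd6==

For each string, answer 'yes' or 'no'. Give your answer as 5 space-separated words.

String 1: '434C3IU=' → valid
String 2: '36dkoOX9' → valid
String 3: 'tpBsQUDA' → valid
String 4: 'DCo=' → valid
String 5: 'xhJSd6==' → invalid (bad trailing bits)

Answer: yes yes yes yes no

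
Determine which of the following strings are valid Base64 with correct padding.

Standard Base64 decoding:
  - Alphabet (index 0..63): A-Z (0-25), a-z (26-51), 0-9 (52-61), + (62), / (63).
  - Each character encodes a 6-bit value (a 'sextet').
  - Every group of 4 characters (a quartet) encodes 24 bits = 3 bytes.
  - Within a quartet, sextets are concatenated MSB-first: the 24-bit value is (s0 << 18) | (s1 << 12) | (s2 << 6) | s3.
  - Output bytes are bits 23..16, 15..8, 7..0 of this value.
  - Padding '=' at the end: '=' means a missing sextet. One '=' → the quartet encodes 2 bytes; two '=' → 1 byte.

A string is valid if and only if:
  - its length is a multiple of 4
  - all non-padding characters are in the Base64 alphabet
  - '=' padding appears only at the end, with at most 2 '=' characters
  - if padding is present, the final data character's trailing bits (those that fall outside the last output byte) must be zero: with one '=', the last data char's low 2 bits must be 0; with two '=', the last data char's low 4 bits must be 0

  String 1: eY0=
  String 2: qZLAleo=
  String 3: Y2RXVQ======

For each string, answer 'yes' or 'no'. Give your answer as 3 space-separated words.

String 1: 'eY0=' → valid
String 2: 'qZLAleo=' → valid
String 3: 'Y2RXVQ======' → invalid (6 pad chars (max 2))

Answer: yes yes no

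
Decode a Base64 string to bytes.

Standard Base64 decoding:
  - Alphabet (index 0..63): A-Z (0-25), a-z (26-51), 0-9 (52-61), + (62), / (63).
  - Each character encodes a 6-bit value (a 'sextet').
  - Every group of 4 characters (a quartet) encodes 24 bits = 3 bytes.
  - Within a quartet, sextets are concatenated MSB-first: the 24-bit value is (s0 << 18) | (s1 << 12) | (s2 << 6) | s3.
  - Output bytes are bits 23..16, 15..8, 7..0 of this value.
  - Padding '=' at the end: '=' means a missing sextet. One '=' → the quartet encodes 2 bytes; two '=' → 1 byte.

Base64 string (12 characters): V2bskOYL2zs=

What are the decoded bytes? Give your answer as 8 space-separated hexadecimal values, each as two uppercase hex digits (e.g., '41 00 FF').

After char 0 ('V'=21): chars_in_quartet=1 acc=0x15 bytes_emitted=0
After char 1 ('2'=54): chars_in_quartet=2 acc=0x576 bytes_emitted=0
After char 2 ('b'=27): chars_in_quartet=3 acc=0x15D9B bytes_emitted=0
After char 3 ('s'=44): chars_in_quartet=4 acc=0x5766EC -> emit 57 66 EC, reset; bytes_emitted=3
After char 4 ('k'=36): chars_in_quartet=1 acc=0x24 bytes_emitted=3
After char 5 ('O'=14): chars_in_quartet=2 acc=0x90E bytes_emitted=3
After char 6 ('Y'=24): chars_in_quartet=3 acc=0x24398 bytes_emitted=3
After char 7 ('L'=11): chars_in_quartet=4 acc=0x90E60B -> emit 90 E6 0B, reset; bytes_emitted=6
After char 8 ('2'=54): chars_in_quartet=1 acc=0x36 bytes_emitted=6
After char 9 ('z'=51): chars_in_quartet=2 acc=0xDB3 bytes_emitted=6
After char 10 ('s'=44): chars_in_quartet=3 acc=0x36CEC bytes_emitted=6
Padding '=': partial quartet acc=0x36CEC -> emit DB 3B; bytes_emitted=8

Answer: 57 66 EC 90 E6 0B DB 3B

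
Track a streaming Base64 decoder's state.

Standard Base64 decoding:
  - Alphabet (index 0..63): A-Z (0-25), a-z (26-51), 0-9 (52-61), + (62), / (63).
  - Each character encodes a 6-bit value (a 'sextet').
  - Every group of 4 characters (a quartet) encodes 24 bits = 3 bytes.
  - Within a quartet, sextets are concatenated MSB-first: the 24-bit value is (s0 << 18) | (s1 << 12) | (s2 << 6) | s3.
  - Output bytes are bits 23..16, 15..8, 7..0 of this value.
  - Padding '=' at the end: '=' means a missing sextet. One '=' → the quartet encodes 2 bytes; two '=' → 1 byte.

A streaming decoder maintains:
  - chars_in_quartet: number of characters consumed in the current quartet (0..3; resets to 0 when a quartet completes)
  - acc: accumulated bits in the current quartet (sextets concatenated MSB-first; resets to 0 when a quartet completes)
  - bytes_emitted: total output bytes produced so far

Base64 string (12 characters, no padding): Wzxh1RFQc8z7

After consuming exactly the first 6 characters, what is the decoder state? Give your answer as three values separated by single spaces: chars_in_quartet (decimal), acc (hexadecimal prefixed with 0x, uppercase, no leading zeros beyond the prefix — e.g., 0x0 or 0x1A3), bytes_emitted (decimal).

After char 0 ('W'=22): chars_in_quartet=1 acc=0x16 bytes_emitted=0
After char 1 ('z'=51): chars_in_quartet=2 acc=0x5B3 bytes_emitted=0
After char 2 ('x'=49): chars_in_quartet=3 acc=0x16CF1 bytes_emitted=0
After char 3 ('h'=33): chars_in_quartet=4 acc=0x5B3C61 -> emit 5B 3C 61, reset; bytes_emitted=3
After char 4 ('1'=53): chars_in_quartet=1 acc=0x35 bytes_emitted=3
After char 5 ('R'=17): chars_in_quartet=2 acc=0xD51 bytes_emitted=3

Answer: 2 0xD51 3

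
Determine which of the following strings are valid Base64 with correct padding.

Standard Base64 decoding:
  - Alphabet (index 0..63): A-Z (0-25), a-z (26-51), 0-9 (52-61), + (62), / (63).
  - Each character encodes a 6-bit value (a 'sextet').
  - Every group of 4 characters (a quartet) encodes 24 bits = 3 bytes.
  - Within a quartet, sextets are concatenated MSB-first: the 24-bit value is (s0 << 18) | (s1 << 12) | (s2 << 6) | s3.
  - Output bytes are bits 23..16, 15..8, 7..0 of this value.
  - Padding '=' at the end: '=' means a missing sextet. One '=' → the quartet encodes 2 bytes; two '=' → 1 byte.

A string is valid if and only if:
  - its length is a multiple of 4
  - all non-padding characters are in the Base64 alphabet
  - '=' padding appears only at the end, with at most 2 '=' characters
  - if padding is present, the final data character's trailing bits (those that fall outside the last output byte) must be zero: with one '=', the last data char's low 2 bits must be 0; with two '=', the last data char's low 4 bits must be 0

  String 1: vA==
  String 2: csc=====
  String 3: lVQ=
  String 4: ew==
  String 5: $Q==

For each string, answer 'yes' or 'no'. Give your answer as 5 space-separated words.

String 1: 'vA==' → valid
String 2: 'csc=====' → invalid (5 pad chars (max 2))
String 3: 'lVQ=' → valid
String 4: 'ew==' → valid
String 5: '$Q==' → invalid (bad char(s): ['$'])

Answer: yes no yes yes no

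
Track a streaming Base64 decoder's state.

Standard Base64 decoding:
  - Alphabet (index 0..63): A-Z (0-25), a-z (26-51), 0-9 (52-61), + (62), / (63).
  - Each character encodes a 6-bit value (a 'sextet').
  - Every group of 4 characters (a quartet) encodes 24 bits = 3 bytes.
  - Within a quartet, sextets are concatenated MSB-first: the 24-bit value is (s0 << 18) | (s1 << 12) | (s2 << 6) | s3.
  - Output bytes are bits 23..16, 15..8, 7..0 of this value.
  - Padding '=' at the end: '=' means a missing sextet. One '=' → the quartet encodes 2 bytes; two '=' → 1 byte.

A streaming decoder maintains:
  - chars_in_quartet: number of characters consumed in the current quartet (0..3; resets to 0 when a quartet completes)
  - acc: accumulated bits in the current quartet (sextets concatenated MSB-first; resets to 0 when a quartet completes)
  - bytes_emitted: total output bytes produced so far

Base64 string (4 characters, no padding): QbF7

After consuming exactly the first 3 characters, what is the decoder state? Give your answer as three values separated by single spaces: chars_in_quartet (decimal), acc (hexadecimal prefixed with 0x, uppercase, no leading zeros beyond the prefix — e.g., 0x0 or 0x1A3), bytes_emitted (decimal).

After char 0 ('Q'=16): chars_in_quartet=1 acc=0x10 bytes_emitted=0
After char 1 ('b'=27): chars_in_quartet=2 acc=0x41B bytes_emitted=0
After char 2 ('F'=5): chars_in_quartet=3 acc=0x106C5 bytes_emitted=0

Answer: 3 0x106C5 0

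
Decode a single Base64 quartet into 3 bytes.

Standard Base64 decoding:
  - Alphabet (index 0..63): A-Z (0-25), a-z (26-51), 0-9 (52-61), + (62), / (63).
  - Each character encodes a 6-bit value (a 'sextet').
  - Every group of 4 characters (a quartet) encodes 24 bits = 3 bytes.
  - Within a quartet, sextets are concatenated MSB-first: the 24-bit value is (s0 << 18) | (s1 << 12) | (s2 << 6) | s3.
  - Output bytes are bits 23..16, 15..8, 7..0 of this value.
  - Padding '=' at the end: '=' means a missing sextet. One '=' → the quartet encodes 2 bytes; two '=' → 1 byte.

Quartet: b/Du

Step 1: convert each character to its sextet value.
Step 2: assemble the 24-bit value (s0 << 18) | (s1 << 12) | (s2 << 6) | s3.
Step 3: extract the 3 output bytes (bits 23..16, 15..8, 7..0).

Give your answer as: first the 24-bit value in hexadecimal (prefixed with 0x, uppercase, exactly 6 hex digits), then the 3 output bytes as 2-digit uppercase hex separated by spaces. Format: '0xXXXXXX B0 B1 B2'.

Answer: 0x6FF0EE 6F F0 EE

Derivation:
Sextets: b=27, /=63, D=3, u=46
24-bit: (27<<18) | (63<<12) | (3<<6) | 46
      = 0x6C0000 | 0x03F000 | 0x0000C0 | 0x00002E
      = 0x6FF0EE
Bytes: (v>>16)&0xFF=6F, (v>>8)&0xFF=F0, v&0xFF=EE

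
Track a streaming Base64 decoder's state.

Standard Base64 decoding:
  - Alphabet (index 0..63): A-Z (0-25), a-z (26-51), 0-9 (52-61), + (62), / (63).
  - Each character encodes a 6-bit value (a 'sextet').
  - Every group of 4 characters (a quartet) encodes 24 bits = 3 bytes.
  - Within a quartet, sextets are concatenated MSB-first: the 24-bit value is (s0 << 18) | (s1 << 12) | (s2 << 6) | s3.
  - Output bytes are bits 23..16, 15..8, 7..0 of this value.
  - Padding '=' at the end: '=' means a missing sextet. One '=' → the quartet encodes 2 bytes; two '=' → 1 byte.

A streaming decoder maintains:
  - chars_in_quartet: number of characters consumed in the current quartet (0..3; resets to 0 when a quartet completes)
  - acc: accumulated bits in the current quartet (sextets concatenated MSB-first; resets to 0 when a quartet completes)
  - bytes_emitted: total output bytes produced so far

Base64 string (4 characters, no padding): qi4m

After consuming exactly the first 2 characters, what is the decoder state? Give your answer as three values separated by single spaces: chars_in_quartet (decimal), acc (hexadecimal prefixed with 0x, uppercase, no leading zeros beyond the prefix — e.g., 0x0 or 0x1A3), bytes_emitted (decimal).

Answer: 2 0xAA2 0

Derivation:
After char 0 ('q'=42): chars_in_quartet=1 acc=0x2A bytes_emitted=0
After char 1 ('i'=34): chars_in_quartet=2 acc=0xAA2 bytes_emitted=0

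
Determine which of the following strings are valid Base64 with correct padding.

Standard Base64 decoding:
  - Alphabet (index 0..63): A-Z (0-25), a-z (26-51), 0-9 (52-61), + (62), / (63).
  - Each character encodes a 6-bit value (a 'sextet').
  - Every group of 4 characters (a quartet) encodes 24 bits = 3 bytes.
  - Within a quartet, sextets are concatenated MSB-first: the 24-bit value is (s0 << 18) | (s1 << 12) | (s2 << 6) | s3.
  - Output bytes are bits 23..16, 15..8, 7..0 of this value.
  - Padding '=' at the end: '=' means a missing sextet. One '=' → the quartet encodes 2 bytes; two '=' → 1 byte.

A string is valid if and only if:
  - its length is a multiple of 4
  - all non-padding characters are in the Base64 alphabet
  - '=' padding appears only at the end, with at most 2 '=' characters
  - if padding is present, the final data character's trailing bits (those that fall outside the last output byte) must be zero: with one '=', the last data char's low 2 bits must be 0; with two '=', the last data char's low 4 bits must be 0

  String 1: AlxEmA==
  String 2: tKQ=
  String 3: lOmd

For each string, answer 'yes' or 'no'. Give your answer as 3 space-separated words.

String 1: 'AlxEmA==' → valid
String 2: 'tKQ=' → valid
String 3: 'lOmd' → valid

Answer: yes yes yes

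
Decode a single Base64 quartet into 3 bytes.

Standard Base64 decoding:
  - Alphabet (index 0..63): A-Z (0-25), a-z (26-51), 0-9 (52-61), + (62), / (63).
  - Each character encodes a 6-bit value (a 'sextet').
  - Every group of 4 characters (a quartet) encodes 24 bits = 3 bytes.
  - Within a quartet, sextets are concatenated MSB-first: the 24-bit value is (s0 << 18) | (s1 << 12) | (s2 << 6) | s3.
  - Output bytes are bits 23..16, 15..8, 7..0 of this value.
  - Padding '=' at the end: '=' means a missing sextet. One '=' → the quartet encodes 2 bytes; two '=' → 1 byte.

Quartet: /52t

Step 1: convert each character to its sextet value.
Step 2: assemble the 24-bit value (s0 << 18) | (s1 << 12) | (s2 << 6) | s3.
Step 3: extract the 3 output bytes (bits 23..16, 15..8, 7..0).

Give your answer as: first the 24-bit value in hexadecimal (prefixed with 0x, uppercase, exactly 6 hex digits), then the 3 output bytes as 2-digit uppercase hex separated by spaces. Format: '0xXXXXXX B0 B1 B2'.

Answer: 0xFF9DAD FF 9D AD

Derivation:
Sextets: /=63, 5=57, 2=54, t=45
24-bit: (63<<18) | (57<<12) | (54<<6) | 45
      = 0xFC0000 | 0x039000 | 0x000D80 | 0x00002D
      = 0xFF9DAD
Bytes: (v>>16)&0xFF=FF, (v>>8)&0xFF=9D, v&0xFF=AD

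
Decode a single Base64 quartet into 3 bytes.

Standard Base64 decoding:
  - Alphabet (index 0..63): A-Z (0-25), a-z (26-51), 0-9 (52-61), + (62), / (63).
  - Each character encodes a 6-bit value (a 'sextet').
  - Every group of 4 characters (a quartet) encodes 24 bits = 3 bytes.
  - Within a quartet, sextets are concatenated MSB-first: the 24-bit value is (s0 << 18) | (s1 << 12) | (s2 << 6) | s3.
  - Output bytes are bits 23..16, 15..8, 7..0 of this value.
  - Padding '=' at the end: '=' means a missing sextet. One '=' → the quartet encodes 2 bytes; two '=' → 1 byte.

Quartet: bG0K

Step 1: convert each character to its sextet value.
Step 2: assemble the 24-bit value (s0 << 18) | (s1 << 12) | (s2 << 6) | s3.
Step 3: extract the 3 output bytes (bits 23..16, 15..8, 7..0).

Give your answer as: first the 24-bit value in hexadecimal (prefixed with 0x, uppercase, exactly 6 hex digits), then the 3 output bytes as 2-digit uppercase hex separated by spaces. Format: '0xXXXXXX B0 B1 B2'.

Answer: 0x6C6D0A 6C 6D 0A

Derivation:
Sextets: b=27, G=6, 0=52, K=10
24-bit: (27<<18) | (6<<12) | (52<<6) | 10
      = 0x6C0000 | 0x006000 | 0x000D00 | 0x00000A
      = 0x6C6D0A
Bytes: (v>>16)&0xFF=6C, (v>>8)&0xFF=6D, v&0xFF=0A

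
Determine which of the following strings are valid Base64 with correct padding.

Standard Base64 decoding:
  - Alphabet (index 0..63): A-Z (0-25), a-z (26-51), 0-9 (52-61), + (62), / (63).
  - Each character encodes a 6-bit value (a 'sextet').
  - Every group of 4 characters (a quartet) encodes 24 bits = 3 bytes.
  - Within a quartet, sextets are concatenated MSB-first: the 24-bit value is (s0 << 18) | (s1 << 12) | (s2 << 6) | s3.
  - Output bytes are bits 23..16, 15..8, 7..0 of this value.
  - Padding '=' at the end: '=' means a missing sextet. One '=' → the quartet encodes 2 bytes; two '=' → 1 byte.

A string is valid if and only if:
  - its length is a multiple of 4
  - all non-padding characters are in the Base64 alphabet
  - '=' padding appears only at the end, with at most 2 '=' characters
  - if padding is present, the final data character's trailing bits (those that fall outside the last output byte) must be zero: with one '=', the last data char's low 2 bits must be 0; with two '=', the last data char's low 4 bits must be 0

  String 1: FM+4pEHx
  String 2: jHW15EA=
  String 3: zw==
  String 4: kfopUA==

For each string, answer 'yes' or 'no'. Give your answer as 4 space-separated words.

String 1: 'FM+4pEHx' → valid
String 2: 'jHW15EA=' → valid
String 3: 'zw==' → valid
String 4: 'kfopUA==' → valid

Answer: yes yes yes yes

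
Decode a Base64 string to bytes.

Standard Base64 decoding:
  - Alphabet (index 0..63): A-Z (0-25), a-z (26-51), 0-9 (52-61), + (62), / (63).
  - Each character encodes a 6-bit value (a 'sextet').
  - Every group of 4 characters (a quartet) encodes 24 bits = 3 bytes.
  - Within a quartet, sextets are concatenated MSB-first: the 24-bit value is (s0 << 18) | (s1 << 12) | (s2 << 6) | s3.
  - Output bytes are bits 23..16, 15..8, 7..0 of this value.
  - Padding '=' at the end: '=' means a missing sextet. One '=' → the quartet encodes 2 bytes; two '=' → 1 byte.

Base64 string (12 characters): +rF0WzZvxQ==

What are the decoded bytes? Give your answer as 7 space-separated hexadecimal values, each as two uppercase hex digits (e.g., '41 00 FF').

After char 0 ('+'=62): chars_in_quartet=1 acc=0x3E bytes_emitted=0
After char 1 ('r'=43): chars_in_quartet=2 acc=0xFAB bytes_emitted=0
After char 2 ('F'=5): chars_in_quartet=3 acc=0x3EAC5 bytes_emitted=0
After char 3 ('0'=52): chars_in_quartet=4 acc=0xFAB174 -> emit FA B1 74, reset; bytes_emitted=3
After char 4 ('W'=22): chars_in_quartet=1 acc=0x16 bytes_emitted=3
After char 5 ('z'=51): chars_in_quartet=2 acc=0x5B3 bytes_emitted=3
After char 6 ('Z'=25): chars_in_quartet=3 acc=0x16CD9 bytes_emitted=3
After char 7 ('v'=47): chars_in_quartet=4 acc=0x5B366F -> emit 5B 36 6F, reset; bytes_emitted=6
After char 8 ('x'=49): chars_in_quartet=1 acc=0x31 bytes_emitted=6
After char 9 ('Q'=16): chars_in_quartet=2 acc=0xC50 bytes_emitted=6
Padding '==': partial quartet acc=0xC50 -> emit C5; bytes_emitted=7

Answer: FA B1 74 5B 36 6F C5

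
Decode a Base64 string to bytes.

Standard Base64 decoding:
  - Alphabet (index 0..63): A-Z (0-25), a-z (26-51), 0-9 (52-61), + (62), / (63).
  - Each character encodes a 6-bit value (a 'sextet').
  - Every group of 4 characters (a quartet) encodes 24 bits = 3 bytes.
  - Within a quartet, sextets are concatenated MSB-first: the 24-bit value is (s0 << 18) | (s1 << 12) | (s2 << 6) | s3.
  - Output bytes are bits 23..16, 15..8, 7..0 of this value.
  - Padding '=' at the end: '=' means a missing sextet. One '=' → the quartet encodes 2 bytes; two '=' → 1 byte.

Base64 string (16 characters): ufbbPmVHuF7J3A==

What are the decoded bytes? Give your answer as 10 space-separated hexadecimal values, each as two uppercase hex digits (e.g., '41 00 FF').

After char 0 ('u'=46): chars_in_quartet=1 acc=0x2E bytes_emitted=0
After char 1 ('f'=31): chars_in_quartet=2 acc=0xB9F bytes_emitted=0
After char 2 ('b'=27): chars_in_quartet=3 acc=0x2E7DB bytes_emitted=0
After char 3 ('b'=27): chars_in_quartet=4 acc=0xB9F6DB -> emit B9 F6 DB, reset; bytes_emitted=3
After char 4 ('P'=15): chars_in_quartet=1 acc=0xF bytes_emitted=3
After char 5 ('m'=38): chars_in_quartet=2 acc=0x3E6 bytes_emitted=3
After char 6 ('V'=21): chars_in_quartet=3 acc=0xF995 bytes_emitted=3
After char 7 ('H'=7): chars_in_quartet=4 acc=0x3E6547 -> emit 3E 65 47, reset; bytes_emitted=6
After char 8 ('u'=46): chars_in_quartet=1 acc=0x2E bytes_emitted=6
After char 9 ('F'=5): chars_in_quartet=2 acc=0xB85 bytes_emitted=6
After char 10 ('7'=59): chars_in_quartet=3 acc=0x2E17B bytes_emitted=6
After char 11 ('J'=9): chars_in_quartet=4 acc=0xB85EC9 -> emit B8 5E C9, reset; bytes_emitted=9
After char 12 ('3'=55): chars_in_quartet=1 acc=0x37 bytes_emitted=9
After char 13 ('A'=0): chars_in_quartet=2 acc=0xDC0 bytes_emitted=9
Padding '==': partial quartet acc=0xDC0 -> emit DC; bytes_emitted=10

Answer: B9 F6 DB 3E 65 47 B8 5E C9 DC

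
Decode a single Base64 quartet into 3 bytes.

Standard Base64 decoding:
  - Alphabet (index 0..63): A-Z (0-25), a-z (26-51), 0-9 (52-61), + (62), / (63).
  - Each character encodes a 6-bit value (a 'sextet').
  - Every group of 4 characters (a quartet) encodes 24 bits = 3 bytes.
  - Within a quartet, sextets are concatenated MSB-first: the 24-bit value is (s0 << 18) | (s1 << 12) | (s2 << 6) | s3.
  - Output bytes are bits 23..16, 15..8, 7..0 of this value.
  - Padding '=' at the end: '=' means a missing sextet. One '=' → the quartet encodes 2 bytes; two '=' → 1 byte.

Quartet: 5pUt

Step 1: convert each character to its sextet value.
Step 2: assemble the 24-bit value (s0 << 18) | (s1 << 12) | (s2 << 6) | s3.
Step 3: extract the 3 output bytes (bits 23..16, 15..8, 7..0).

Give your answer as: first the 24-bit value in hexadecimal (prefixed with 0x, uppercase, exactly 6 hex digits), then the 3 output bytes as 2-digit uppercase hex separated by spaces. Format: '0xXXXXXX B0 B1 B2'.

Sextets: 5=57, p=41, U=20, t=45
24-bit: (57<<18) | (41<<12) | (20<<6) | 45
      = 0xE40000 | 0x029000 | 0x000500 | 0x00002D
      = 0xE6952D
Bytes: (v>>16)&0xFF=E6, (v>>8)&0xFF=95, v&0xFF=2D

Answer: 0xE6952D E6 95 2D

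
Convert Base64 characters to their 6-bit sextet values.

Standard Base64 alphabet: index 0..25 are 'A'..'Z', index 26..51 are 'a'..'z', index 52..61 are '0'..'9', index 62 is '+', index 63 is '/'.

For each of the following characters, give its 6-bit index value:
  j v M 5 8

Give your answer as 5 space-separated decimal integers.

Answer: 35 47 12 57 60

Derivation:
'j': a..z range, 26 + ord('j') − ord('a') = 35
'v': a..z range, 26 + ord('v') − ord('a') = 47
'M': A..Z range, ord('M') − ord('A') = 12
'5': 0..9 range, 52 + ord('5') − ord('0') = 57
'8': 0..9 range, 52 + ord('8') − ord('0') = 60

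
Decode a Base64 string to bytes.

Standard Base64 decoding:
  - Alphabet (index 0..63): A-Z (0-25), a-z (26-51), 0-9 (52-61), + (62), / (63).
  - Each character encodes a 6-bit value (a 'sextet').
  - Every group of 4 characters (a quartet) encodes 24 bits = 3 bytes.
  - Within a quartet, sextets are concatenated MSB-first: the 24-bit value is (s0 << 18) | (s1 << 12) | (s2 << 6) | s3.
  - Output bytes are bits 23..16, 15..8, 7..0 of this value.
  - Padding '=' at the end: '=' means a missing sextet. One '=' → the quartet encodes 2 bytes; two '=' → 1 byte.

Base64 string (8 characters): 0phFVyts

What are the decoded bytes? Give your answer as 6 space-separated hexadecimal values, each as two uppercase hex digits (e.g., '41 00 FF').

Answer: D2 98 45 57 2B 6C

Derivation:
After char 0 ('0'=52): chars_in_quartet=1 acc=0x34 bytes_emitted=0
After char 1 ('p'=41): chars_in_quartet=2 acc=0xD29 bytes_emitted=0
After char 2 ('h'=33): chars_in_quartet=3 acc=0x34A61 bytes_emitted=0
After char 3 ('F'=5): chars_in_quartet=4 acc=0xD29845 -> emit D2 98 45, reset; bytes_emitted=3
After char 4 ('V'=21): chars_in_quartet=1 acc=0x15 bytes_emitted=3
After char 5 ('y'=50): chars_in_quartet=2 acc=0x572 bytes_emitted=3
After char 6 ('t'=45): chars_in_quartet=3 acc=0x15CAD bytes_emitted=3
After char 7 ('s'=44): chars_in_quartet=4 acc=0x572B6C -> emit 57 2B 6C, reset; bytes_emitted=6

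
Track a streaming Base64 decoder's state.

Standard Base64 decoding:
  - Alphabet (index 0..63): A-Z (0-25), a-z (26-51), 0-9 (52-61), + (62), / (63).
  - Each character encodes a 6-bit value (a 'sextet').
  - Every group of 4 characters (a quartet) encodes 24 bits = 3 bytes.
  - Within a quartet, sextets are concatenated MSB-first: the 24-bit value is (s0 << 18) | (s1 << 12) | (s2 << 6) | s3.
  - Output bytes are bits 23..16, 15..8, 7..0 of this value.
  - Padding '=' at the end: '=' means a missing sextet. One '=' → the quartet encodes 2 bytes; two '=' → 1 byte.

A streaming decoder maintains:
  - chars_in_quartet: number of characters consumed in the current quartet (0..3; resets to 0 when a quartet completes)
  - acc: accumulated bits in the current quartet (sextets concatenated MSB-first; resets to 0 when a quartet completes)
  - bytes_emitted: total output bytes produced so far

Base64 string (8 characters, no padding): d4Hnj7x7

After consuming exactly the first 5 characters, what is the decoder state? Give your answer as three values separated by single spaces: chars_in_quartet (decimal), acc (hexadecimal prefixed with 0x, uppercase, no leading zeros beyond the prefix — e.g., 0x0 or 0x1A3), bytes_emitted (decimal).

Answer: 1 0x23 3

Derivation:
After char 0 ('d'=29): chars_in_quartet=1 acc=0x1D bytes_emitted=0
After char 1 ('4'=56): chars_in_quartet=2 acc=0x778 bytes_emitted=0
After char 2 ('H'=7): chars_in_quartet=3 acc=0x1DE07 bytes_emitted=0
After char 3 ('n'=39): chars_in_quartet=4 acc=0x7781E7 -> emit 77 81 E7, reset; bytes_emitted=3
After char 4 ('j'=35): chars_in_quartet=1 acc=0x23 bytes_emitted=3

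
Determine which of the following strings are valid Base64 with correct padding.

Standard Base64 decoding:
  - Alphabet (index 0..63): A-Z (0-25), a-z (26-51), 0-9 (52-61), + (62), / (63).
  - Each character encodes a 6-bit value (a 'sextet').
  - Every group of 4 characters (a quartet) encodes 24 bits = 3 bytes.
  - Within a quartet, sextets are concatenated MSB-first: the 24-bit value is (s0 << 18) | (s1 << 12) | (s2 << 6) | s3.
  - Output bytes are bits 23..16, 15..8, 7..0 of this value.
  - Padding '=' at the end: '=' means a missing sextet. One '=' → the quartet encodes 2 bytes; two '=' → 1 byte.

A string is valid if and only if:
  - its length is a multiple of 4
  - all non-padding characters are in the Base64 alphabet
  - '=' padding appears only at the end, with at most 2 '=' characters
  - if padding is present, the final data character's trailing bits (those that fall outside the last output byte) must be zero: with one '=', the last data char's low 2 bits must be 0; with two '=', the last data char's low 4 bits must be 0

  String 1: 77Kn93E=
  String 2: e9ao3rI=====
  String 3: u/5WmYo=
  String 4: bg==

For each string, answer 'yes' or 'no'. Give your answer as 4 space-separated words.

Answer: yes no yes yes

Derivation:
String 1: '77Kn93E=' → valid
String 2: 'e9ao3rI=====' → invalid (5 pad chars (max 2))
String 3: 'u/5WmYo=' → valid
String 4: 'bg==' → valid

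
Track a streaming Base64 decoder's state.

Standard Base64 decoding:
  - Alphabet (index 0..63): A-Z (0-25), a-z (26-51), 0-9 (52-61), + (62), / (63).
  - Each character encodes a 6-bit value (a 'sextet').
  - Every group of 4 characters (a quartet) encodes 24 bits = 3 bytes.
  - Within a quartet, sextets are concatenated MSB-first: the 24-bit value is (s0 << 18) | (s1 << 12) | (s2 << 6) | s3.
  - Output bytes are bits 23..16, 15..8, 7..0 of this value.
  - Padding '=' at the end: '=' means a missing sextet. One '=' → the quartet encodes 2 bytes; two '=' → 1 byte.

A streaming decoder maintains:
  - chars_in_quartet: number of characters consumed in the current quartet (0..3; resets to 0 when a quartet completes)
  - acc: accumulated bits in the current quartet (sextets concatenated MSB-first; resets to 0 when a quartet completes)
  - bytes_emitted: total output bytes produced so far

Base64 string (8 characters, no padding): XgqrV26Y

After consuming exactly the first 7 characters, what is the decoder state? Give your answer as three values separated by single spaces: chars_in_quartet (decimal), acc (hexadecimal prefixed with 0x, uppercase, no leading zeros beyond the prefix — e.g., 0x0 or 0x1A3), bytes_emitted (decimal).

After char 0 ('X'=23): chars_in_quartet=1 acc=0x17 bytes_emitted=0
After char 1 ('g'=32): chars_in_quartet=2 acc=0x5E0 bytes_emitted=0
After char 2 ('q'=42): chars_in_quartet=3 acc=0x1782A bytes_emitted=0
After char 3 ('r'=43): chars_in_quartet=4 acc=0x5E0AAB -> emit 5E 0A AB, reset; bytes_emitted=3
After char 4 ('V'=21): chars_in_quartet=1 acc=0x15 bytes_emitted=3
After char 5 ('2'=54): chars_in_quartet=2 acc=0x576 bytes_emitted=3
After char 6 ('6'=58): chars_in_quartet=3 acc=0x15DBA bytes_emitted=3

Answer: 3 0x15DBA 3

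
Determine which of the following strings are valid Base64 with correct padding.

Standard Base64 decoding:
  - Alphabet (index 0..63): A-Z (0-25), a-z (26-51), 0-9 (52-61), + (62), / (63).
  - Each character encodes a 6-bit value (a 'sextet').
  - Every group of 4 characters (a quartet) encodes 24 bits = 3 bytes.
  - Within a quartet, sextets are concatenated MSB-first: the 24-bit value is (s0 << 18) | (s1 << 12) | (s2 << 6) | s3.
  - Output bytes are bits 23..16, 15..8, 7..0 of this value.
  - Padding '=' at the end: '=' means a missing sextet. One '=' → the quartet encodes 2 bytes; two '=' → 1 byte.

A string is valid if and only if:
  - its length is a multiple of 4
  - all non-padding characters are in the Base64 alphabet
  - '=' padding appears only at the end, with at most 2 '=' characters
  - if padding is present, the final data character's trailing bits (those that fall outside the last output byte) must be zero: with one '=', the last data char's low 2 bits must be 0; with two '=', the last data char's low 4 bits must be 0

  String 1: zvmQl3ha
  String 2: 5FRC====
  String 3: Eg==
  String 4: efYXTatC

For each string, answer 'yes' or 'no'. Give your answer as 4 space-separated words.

String 1: 'zvmQl3ha' → valid
String 2: '5FRC====' → invalid (4 pad chars (max 2))
String 3: 'Eg==' → valid
String 4: 'efYXTatC' → valid

Answer: yes no yes yes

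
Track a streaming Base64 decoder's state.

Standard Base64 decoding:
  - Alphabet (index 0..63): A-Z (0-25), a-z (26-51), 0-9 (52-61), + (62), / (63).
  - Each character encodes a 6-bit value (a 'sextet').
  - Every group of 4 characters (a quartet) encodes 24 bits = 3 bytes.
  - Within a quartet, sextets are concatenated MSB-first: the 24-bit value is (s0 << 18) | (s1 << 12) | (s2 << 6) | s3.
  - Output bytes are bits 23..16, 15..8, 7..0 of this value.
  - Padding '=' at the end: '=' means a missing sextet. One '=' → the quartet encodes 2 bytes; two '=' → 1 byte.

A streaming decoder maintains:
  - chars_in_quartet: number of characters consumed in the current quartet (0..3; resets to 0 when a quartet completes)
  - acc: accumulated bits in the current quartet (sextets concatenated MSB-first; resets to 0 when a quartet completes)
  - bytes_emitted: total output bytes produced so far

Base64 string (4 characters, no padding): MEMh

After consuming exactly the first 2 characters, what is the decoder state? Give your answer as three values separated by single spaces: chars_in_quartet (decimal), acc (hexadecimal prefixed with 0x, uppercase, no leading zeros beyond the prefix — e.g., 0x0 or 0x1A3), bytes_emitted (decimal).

After char 0 ('M'=12): chars_in_quartet=1 acc=0xC bytes_emitted=0
After char 1 ('E'=4): chars_in_quartet=2 acc=0x304 bytes_emitted=0

Answer: 2 0x304 0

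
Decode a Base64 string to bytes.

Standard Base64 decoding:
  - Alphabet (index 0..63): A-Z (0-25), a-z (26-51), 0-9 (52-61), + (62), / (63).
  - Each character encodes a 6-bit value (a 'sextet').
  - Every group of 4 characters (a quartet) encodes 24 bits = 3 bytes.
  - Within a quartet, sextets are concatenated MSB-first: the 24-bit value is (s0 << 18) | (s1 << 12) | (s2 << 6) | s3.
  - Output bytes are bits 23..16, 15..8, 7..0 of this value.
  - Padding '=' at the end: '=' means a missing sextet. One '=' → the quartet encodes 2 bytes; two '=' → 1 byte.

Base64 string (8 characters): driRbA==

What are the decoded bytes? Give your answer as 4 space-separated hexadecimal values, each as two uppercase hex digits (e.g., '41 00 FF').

After char 0 ('d'=29): chars_in_quartet=1 acc=0x1D bytes_emitted=0
After char 1 ('r'=43): chars_in_quartet=2 acc=0x76B bytes_emitted=0
After char 2 ('i'=34): chars_in_quartet=3 acc=0x1DAE2 bytes_emitted=0
After char 3 ('R'=17): chars_in_quartet=4 acc=0x76B891 -> emit 76 B8 91, reset; bytes_emitted=3
After char 4 ('b'=27): chars_in_quartet=1 acc=0x1B bytes_emitted=3
After char 5 ('A'=0): chars_in_quartet=2 acc=0x6C0 bytes_emitted=3
Padding '==': partial quartet acc=0x6C0 -> emit 6C; bytes_emitted=4

Answer: 76 B8 91 6C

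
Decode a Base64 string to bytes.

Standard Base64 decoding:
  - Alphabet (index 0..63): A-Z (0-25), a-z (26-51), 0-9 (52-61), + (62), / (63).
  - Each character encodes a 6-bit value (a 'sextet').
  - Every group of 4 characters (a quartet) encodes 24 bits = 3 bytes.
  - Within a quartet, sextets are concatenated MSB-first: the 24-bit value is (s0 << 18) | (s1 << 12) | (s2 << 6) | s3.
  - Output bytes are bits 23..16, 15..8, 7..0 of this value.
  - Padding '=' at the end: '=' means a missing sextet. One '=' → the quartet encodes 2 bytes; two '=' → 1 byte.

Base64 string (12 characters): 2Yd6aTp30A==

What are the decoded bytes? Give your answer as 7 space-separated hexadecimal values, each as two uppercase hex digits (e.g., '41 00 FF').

Answer: D9 87 7A 69 3A 77 D0

Derivation:
After char 0 ('2'=54): chars_in_quartet=1 acc=0x36 bytes_emitted=0
After char 1 ('Y'=24): chars_in_quartet=2 acc=0xD98 bytes_emitted=0
After char 2 ('d'=29): chars_in_quartet=3 acc=0x3661D bytes_emitted=0
After char 3 ('6'=58): chars_in_quartet=4 acc=0xD9877A -> emit D9 87 7A, reset; bytes_emitted=3
After char 4 ('a'=26): chars_in_quartet=1 acc=0x1A bytes_emitted=3
After char 5 ('T'=19): chars_in_quartet=2 acc=0x693 bytes_emitted=3
After char 6 ('p'=41): chars_in_quartet=3 acc=0x1A4E9 bytes_emitted=3
After char 7 ('3'=55): chars_in_quartet=4 acc=0x693A77 -> emit 69 3A 77, reset; bytes_emitted=6
After char 8 ('0'=52): chars_in_quartet=1 acc=0x34 bytes_emitted=6
After char 9 ('A'=0): chars_in_quartet=2 acc=0xD00 bytes_emitted=6
Padding '==': partial quartet acc=0xD00 -> emit D0; bytes_emitted=7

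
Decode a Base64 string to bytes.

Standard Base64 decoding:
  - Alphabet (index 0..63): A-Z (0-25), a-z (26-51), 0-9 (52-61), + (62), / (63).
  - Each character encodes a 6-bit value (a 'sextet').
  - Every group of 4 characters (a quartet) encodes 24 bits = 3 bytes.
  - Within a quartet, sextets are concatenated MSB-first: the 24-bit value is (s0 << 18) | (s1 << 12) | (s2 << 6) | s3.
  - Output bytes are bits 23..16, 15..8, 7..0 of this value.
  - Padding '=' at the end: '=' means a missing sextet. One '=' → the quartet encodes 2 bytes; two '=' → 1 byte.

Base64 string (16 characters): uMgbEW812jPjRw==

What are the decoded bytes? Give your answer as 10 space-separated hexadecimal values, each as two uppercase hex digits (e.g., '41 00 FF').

After char 0 ('u'=46): chars_in_quartet=1 acc=0x2E bytes_emitted=0
After char 1 ('M'=12): chars_in_quartet=2 acc=0xB8C bytes_emitted=0
After char 2 ('g'=32): chars_in_quartet=3 acc=0x2E320 bytes_emitted=0
After char 3 ('b'=27): chars_in_quartet=4 acc=0xB8C81B -> emit B8 C8 1B, reset; bytes_emitted=3
After char 4 ('E'=4): chars_in_quartet=1 acc=0x4 bytes_emitted=3
After char 5 ('W'=22): chars_in_quartet=2 acc=0x116 bytes_emitted=3
After char 6 ('8'=60): chars_in_quartet=3 acc=0x45BC bytes_emitted=3
After char 7 ('1'=53): chars_in_quartet=4 acc=0x116F35 -> emit 11 6F 35, reset; bytes_emitted=6
After char 8 ('2'=54): chars_in_quartet=1 acc=0x36 bytes_emitted=6
After char 9 ('j'=35): chars_in_quartet=2 acc=0xDA3 bytes_emitted=6
After char 10 ('P'=15): chars_in_quartet=3 acc=0x368CF bytes_emitted=6
After char 11 ('j'=35): chars_in_quartet=4 acc=0xDA33E3 -> emit DA 33 E3, reset; bytes_emitted=9
After char 12 ('R'=17): chars_in_quartet=1 acc=0x11 bytes_emitted=9
After char 13 ('w'=48): chars_in_quartet=2 acc=0x470 bytes_emitted=9
Padding '==': partial quartet acc=0x470 -> emit 47; bytes_emitted=10

Answer: B8 C8 1B 11 6F 35 DA 33 E3 47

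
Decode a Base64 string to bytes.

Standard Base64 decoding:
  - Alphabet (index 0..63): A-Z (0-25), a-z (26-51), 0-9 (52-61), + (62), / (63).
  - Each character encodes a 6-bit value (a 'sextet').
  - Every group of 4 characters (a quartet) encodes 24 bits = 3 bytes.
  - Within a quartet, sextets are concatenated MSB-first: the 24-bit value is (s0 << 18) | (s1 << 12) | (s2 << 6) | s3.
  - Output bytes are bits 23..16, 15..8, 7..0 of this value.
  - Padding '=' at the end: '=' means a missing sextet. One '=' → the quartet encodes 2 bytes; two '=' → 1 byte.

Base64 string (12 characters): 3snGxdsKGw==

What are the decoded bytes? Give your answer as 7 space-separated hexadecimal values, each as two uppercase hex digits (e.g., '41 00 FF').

After char 0 ('3'=55): chars_in_quartet=1 acc=0x37 bytes_emitted=0
After char 1 ('s'=44): chars_in_quartet=2 acc=0xDEC bytes_emitted=0
After char 2 ('n'=39): chars_in_quartet=3 acc=0x37B27 bytes_emitted=0
After char 3 ('G'=6): chars_in_quartet=4 acc=0xDEC9C6 -> emit DE C9 C6, reset; bytes_emitted=3
After char 4 ('x'=49): chars_in_quartet=1 acc=0x31 bytes_emitted=3
After char 5 ('d'=29): chars_in_quartet=2 acc=0xC5D bytes_emitted=3
After char 6 ('s'=44): chars_in_quartet=3 acc=0x3176C bytes_emitted=3
After char 7 ('K'=10): chars_in_quartet=4 acc=0xC5DB0A -> emit C5 DB 0A, reset; bytes_emitted=6
After char 8 ('G'=6): chars_in_quartet=1 acc=0x6 bytes_emitted=6
After char 9 ('w'=48): chars_in_quartet=2 acc=0x1B0 bytes_emitted=6
Padding '==': partial quartet acc=0x1B0 -> emit 1B; bytes_emitted=7

Answer: DE C9 C6 C5 DB 0A 1B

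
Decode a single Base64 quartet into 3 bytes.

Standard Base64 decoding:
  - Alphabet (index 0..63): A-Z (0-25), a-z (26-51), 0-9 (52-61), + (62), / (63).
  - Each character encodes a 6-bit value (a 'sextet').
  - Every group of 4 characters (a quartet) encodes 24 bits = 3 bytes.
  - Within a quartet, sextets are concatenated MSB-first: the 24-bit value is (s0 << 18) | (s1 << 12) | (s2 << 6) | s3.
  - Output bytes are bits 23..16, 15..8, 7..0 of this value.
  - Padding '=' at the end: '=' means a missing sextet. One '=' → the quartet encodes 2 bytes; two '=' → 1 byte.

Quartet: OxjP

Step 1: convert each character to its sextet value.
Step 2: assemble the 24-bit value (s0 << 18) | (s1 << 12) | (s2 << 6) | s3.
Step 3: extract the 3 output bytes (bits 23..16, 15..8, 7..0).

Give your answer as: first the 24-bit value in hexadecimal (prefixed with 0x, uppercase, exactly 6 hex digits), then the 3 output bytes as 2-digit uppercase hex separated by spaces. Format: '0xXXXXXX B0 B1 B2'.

Sextets: O=14, x=49, j=35, P=15
24-bit: (14<<18) | (49<<12) | (35<<6) | 15
      = 0x380000 | 0x031000 | 0x0008C0 | 0x00000F
      = 0x3B18CF
Bytes: (v>>16)&0xFF=3B, (v>>8)&0xFF=18, v&0xFF=CF

Answer: 0x3B18CF 3B 18 CF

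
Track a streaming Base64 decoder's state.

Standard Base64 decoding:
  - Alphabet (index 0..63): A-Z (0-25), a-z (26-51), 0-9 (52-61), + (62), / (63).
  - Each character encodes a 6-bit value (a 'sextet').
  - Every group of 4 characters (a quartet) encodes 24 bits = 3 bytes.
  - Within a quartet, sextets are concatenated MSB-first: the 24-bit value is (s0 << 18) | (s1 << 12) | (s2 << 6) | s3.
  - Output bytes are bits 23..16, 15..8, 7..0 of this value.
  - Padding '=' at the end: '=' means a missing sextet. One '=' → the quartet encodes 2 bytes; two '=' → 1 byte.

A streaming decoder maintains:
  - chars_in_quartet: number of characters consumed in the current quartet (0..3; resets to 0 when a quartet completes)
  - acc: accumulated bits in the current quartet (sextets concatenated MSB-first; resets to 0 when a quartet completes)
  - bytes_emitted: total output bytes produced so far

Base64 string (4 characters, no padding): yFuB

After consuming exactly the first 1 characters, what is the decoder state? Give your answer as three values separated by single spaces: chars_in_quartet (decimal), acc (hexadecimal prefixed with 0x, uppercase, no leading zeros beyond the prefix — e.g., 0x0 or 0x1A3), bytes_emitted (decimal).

After char 0 ('y'=50): chars_in_quartet=1 acc=0x32 bytes_emitted=0

Answer: 1 0x32 0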